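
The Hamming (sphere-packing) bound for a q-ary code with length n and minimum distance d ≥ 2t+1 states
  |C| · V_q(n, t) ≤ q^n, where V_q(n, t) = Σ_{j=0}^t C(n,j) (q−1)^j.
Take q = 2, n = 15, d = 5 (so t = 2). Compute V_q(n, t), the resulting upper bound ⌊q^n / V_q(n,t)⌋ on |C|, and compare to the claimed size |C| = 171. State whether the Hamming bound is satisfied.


V_q(n, t) = 121, q^n = 32768, Hamming bound = 270, |C| = 171 ≤ bound (satisfied).

Step 1: Compute V_q(n, t) = Σ_{j=0}^2 C(n, j) (q−1)^j.
  j = 0: C(15,0)·(1)^0 = 1·1 = 1.
  j = 1: C(15,1)·(1)^1 = 15·1 = 15.
  j = 2: C(15,2)·(1)^2 = 105·1 = 105.
  V_q(n, t) = 1 + 15 + 105 = 121.
Step 2: q^n = 2^15 = 32768.
Step 3: Hamming bound ⌊q^n / V_q(n,t)⌋ = ⌊32768/121⌋ = 270.
Step 4: Compare |C| = 171 to 270: satisfied.
The claimed |C| lies below the Hamming bound.


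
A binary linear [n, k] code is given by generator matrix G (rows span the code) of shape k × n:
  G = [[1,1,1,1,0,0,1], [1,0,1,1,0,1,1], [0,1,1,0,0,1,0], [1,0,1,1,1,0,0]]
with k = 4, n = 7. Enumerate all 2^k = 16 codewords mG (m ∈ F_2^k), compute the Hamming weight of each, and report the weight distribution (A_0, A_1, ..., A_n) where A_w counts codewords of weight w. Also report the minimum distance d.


Weight distribution: A_0 = 1, A_1 = 1, A_2 = 1, A_3 = 4, A_4 = 5, A_5 = 3, A_6 = 1. Minimum distance d = 1.

Enumerate all 2^4 = 16 messages m ∈ F_2^4.
For each, compute codeword c = mG in F_2^7, then tally its weight.
  m = 0000 → c = 0000000, weight = 0.
  m = 1000 → c = 1111001, weight = 5.
  m = 0100 → c = 1011011, weight = 5.
  m = 1100 → c = 0100010, weight = 2.
  m = 0010 → c = 0110010, weight = 3.
  m = 1010 → c = 1001011, weight = 4.
  m = 0110 → c = 1101001, weight = 4.
  m = 1110 → c = 0010000, weight = 1.
  m = 0001 → c = 1011100, weight = 4.
  m = 1001 → c = 0100101, weight = 3.
  m = 0101 → c = 0000111, weight = 3.
  m = 1101 → c = 1111110, weight = 6.
  m = 0011 → c = 1101110, weight = 5.
  m = 1011 → c = 0010111, weight = 4.
  m = 0111 → c = 0110101, weight = 4.
  m = 1111 → c = 1001100, weight = 3.
Tally weights:
  weight 0: 1 codewords.
  weight 1: 1 codewords.
  weight 2: 1 codewords.
  weight 3: 4 codewords.
  weight 4: 5 codewords.
  weight 5: 3 codewords.
  weight 6: 1 codewords.
Minimum distance d = smallest w > 0 with A_w > 0 = 1.
Sanity: Σ A_w = 16 = 2^4 = 16 ✓.


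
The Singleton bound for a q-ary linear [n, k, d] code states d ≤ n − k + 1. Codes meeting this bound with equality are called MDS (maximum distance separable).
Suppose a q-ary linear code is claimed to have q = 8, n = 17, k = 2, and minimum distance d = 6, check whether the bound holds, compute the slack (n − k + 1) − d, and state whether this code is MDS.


Singleton RHS = n − k + 1 = 16, slack = 10, bound satisfied, not MDS.

Singleton bound: d ≤ n − k + 1.
Here n = 17, k = 2, so n − k + 1 = 16.
Given d = 6, check d ≤ 16: YES.
Slack = (n − k + 1) − d = 10.
The code is NOT MDS (slack = 10 > 0).
Description: the claimed parameters are [17, 2, 6]_8; such a code would be non-MDS.


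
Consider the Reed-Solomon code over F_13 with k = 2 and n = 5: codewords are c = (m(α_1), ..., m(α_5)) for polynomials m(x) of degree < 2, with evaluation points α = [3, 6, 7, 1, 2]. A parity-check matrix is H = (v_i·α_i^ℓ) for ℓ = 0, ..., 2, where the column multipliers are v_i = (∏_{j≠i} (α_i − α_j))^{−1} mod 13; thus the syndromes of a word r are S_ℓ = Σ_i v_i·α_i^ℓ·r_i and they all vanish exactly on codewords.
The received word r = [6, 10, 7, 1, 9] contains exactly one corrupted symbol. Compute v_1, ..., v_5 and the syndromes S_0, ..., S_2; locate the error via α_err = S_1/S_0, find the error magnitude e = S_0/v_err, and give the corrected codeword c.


S = (10, 10, 10), error at position 4, error magnitude e = 2, c = [6, 10, 7, 12, 9].

Step 1: column multipliers v_i = (∏_{j≠i}(α_i − α_j))^{−1} mod 13.
  i = 1 (α = 3): (3−6)(3−7)(3−1)(3−2) = (−3)·(−4)·2·1 = 24 ≡ 11, so v_1 = 11^{−1} = 6 (mod 13).
  i = 2 (α = 6): (6−3)(6−7)(6−1)(6−2) = 3·(−1)·5·4 = −60 ≡ 5, so v_2 = 5^{−1} = 8 (mod 13).
  i = 3 (α = 7): (7−3)(7−6)(7−1)(7−2) = 4·1·6·5 = 120 ≡ 3, so v_3 = 3^{−1} = 9 (mod 13).
  i = 4 (α = 1): (1−3)(1−6)(1−7)(1−2) = (−2)·(−5)·(−6)·(−1) = 60 ≡ 8, so v_4 = 8^{−1} = 5 (mod 13).
  i = 5 (α = 2): (2−3)(2−6)(2−7)(2−1) = (−1)·(−4)·(−5)·1 = −20 ≡ 6, so v_5 = 6^{−1} = 11 (mod 13).
  v = [6, 8, 9, 5, 11].
Step 2: syndromes of r = [6, 10, 7, 1, 9] (all sums mod 13).
  S_0 = Σ v_i r_i = 6·6 + 8·10 + 9·7 + 5·1 + 11·9 = 283 ≡ 10.
  S_1 = Σ v_i α_i r_i = 6·3·6 + 8·6·10 + 9·7·7 + 5·1·1 + 11·2·9 = 1232 ≡ 10.
  α_i^2 mod 13 = [9, 10, 10, 1, 4].
  S_2 = Σ v_i α_i^2 r_i = 6·9·6 + 8·10·10 + 9·10·7 + 5·1·1 + 11·4·9 = 2155 ≡ 10.
  S = (10, 10, 10) ≠ 0, so r is not a codeword (an error is present).
Step 3: locate the error. For a single error e at position i, S_ℓ = v_i·e·α_i^ℓ, so α_err = S_1/S_0.
  S_0^{−1} = 10^{−1} = 4 (mod 13), so α_err = 10·4 = 40 ≡ 1 = α_4. Error position i = 4.
  Consistency check: S_2/S_1 = 10·4 = 40 ≡ 1 = α_err ✓ (single-error assumption holds).
Step 4: error magnitude e = S_0/v_4 = S_0·∏_{j≠4}(α_4 − α_j) = 10·8 = 80 ≡ 2 (mod 13).
Step 5: correct position 4: c_4 = r_4 − e = 1 − 2 ≡ 12 (mod 13). Hence c = [6, 10, 7, 12, 9].
  Check: interpolating c through the α_i gives m(x) = 2 + 10·x (degree < 2) with m(α_i) = c_i for every i, so c is indeed a codeword.


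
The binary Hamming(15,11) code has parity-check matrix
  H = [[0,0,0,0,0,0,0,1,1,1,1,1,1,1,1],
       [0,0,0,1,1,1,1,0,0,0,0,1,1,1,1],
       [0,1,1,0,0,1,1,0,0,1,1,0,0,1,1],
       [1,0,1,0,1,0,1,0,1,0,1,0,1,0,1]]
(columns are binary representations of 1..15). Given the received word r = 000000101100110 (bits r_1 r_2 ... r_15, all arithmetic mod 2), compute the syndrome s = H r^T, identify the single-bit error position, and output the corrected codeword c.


s = (0, 1, 1, 1)^T, error position = 7, corrected codeword c = 000000001100110

Compute s = H r^T mod 2 one row at a time:
  s_1 = 0 + 1 + 1 + 0 + 0 + 1 + 1 + 0 = 4 ≡ 0 (mod 2).
  s_2 = 0 + 0 + 0 + 1 + 0 + 1 + 1 + 0 = 3 ≡ 1 (mod 2).
  s_3 = 0 + 0 + 0 + 1 + 1 + 0 + 1 + 0 = 3 ≡ 1 (mod 2).
  s_4 = 0 + 0 + 0 + 1 + 1 + 0 + 1 + 0 = 3 ≡ 1 (mod 2).
s = (0, 1, 1, 1)^T — this equals column 7 of H (binary 0111), so error is at position 7.
Correct: flip bit 7 of r = 000000101100110 to get c = 000000001100110.


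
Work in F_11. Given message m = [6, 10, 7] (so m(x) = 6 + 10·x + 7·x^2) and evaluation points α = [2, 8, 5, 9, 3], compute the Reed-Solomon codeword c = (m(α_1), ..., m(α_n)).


c = [10, 6, 0, 3, 0]

Message polynomial: m(x) = 6 + 10·x + 7·x^2 (mod 11).
For each evaluation point α_i, compute m(α_i) mod 11:
  α_1 = 2: Horner steps 7 → 2 → 10, so m(2) = 10.
  α_2 = 8: Horner steps 7 → 0 → 6, so m(8) = 6.
  α_3 = 5: Horner steps 7 → 1 → 0, so m(5) = 0.
  α_4 = 9: Horner steps 7 → 7 → 3, so m(9) = 3.
  α_5 = 3: Horner steps 7 → 9 → 0, so m(3) = 0.
Codeword c = [10, 6, 0, 3, 0] ∈ F_11^5.


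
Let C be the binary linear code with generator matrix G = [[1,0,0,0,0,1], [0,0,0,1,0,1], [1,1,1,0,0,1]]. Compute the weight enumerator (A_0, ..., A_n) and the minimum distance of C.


Weight distribution: A_0 = 1, A_2 = 4, A_4 = 3. Minimum distance d = 2.

Enumerate all 2^3 = 8 messages m ∈ F_2^3.
For each, compute codeword c = mG in F_2^6, then tally its weight.
  m = 000 → c = 000000, weight = 0.
  m = 100 → c = 100001, weight = 2.
  m = 010 → c = 000101, weight = 2.
  m = 110 → c = 100100, weight = 2.
  m = 001 → c = 111001, weight = 4.
  m = 101 → c = 011000, weight = 2.
  m = 011 → c = 111100, weight = 4.
  m = 111 → c = 011101, weight = 4.
Tally weights:
  weight 0: 1 codewords.
  weight 2: 4 codewords.
  weight 4: 3 codewords.
Minimum distance d = smallest w > 0 with A_w > 0 = 2.
Sanity: Σ A_w = 8 = 2^3 = 8 ✓.


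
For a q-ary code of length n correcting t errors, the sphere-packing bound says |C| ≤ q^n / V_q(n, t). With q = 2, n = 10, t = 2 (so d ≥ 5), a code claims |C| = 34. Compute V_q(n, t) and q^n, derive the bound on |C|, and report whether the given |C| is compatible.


V_q(n, t) = 56, q^n = 1024, Hamming bound = 18, |C| = 34 > bound (violated).

Step 1: Compute V_q(n, t) = Σ_{j=0}^2 C(n, j) (q−1)^j.
  j = 0: C(10,0)·(1)^0 = 1·1 = 1.
  j = 1: C(10,1)·(1)^1 = 10·1 = 10.
  j = 2: C(10,2)·(1)^2 = 45·1 = 45.
  V_q(n, t) = 1 + 10 + 45 = 56.
Step 2: q^n = 2^10 = 1024.
Step 3: Hamming bound ⌊q^n / V_q(n,t)⌋ = ⌊1024/56⌋ = 18.
Step 4: Compare |C| = 34 to 18: violated.
The claimed |C| lies above the Hamming bound, so no 2-ary code of length 10 with d ≥ 5 can have 34 codewords.


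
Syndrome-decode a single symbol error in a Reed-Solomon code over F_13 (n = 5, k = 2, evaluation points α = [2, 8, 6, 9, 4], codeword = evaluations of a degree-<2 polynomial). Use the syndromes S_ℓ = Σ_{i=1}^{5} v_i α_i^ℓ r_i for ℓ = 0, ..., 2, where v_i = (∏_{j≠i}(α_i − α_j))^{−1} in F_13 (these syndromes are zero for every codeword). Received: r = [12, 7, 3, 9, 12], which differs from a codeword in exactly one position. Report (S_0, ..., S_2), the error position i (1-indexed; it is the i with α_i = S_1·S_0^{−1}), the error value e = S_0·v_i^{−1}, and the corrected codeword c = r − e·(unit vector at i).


S = (11, 9, 5), error at position 1, error magnitude e = 4, c = [8, 7, 3, 9, 12].

Step 1: column multipliers v_i = (∏_{j≠i}(α_i − α_j))^{−1} mod 13.
  i = 1 (α = 2): (2−8)(2−6)(2−9)(2−4) = (−6)·(−4)·(−7)·(−2) = 336 ≡ 11, so v_1 = 11^{−1} = 6 (mod 13).
  i = 2 (α = 8): (8−2)(8−6)(8−9)(8−4) = 6·2·(−1)·4 = −48 ≡ 4, so v_2 = 4^{−1} = 10 (mod 13).
  i = 3 (α = 6): (6−2)(6−8)(6−9)(6−4) = 4·(−2)·(−3)·2 = 48 ≡ 9, so v_3 = 9^{−1} = 3 (mod 13).
  i = 4 (α = 9): (9−2)(9−8)(9−6)(9−4) = 7·1·3·5 = 105 ≡ 1, so v_4 = 1^{−1} = 1 (mod 13).
  i = 5 (α = 4): (4−2)(4−8)(4−6)(4−9) = 2·(−4)·(−2)·(−5) = −80 ≡ 11, so v_5 = 11^{−1} = 6 (mod 13).
  v = [6, 10, 3, 1, 6].
Step 2: syndromes of r = [12, 7, 3, 9, 12] (all sums mod 13).
  S_0 = Σ v_i r_i = 6·12 + 10·7 + 3·3 + 1·9 + 6·12 = 232 ≡ 11.
  S_1 = Σ v_i α_i r_i = 6·2·12 + 10·8·7 + 3·6·3 + 1·9·9 + 6·4·12 = 1127 ≡ 9.
  α_i^2 mod 13 = [4, 12, 10, 3, 3].
  S_2 = Σ v_i α_i^2 r_i = 6·4·12 + 10·12·7 + 3·10·3 + 1·3·9 + 6·3·12 = 1461 ≡ 5.
  S = (11, 9, 5) ≠ 0, so r is not a codeword (an error is present).
Step 3: locate the error. For a single error e at position i, S_ℓ = v_i·e·α_i^ℓ, so α_err = S_1/S_0.
  S_0^{−1} = 11^{−1} = 6 (mod 13), so α_err = 9·6 = 54 ≡ 2 = α_1. Error position i = 1.
  Consistency check: S_2/S_1 = 5·3 = 15 ≡ 2 = α_err ✓ (single-error assumption holds).
Step 4: error magnitude e = S_0/v_1 = S_0·∏_{j≠1}(α_1 − α_j) = 11·11 = 121 ≡ 4 (mod 13).
Step 5: correct position 1: c_1 = r_1 − e = 12 − 4 ≡ 8 (mod 13). Hence c = [8, 7, 3, 9, 12].
  Check: interpolating c through the α_i gives m(x) = 4 + 2·x (degree < 2) with m(α_i) = c_i for every i, so c is indeed a codeword.


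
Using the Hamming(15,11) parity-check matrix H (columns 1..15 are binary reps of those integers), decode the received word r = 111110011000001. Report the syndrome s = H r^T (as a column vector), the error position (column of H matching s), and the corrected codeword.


s = (1, 1, 1, 1)^T, error position = 15, corrected codeword c = 111110011000000

Compute s = H r^T mod 2 one row at a time:
  s_1 = 1 + 1 + 0 + 0 + 0 + 0 + 0 + 1 = 3 ≡ 1 (mod 2).
  s_2 = 1 + 1 + 0 + 0 + 0 + 0 + 0 + 1 = 3 ≡ 1 (mod 2).
  s_3 = 1 + 1 + 0 + 0 + 0 + 0 + 0 + 1 = 3 ≡ 1 (mod 2).
  s_4 = 1 + 1 + 1 + 0 + 1 + 0 + 0 + 1 = 5 ≡ 1 (mod 2).
s = (1, 1, 1, 1)^T — this equals column 15 of H (binary 1111), so error is at position 15.
Correct: flip bit 15 of r = 111110011000001 to get c = 111110011000000.


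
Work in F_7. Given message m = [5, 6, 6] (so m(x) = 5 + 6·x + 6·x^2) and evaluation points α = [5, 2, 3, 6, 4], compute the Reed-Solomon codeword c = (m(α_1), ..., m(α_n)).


c = [3, 6, 0, 5, 6]

Message polynomial: m(x) = 5 + 6·x + 6·x^2 (mod 7).
For each evaluation point α_i, compute m(α_i) mod 7:
  α_1 = 5: Horner steps 6 → 1 → 3, so m(5) = 3.
  α_2 = 2: Horner steps 6 → 4 → 6, so m(2) = 6.
  α_3 = 3: Horner steps 6 → 3 → 0, so m(3) = 0.
  α_4 = 6: Horner steps 6 → 0 → 5, so m(6) = 5.
  α_5 = 4: Horner steps 6 → 2 → 6, so m(4) = 6.
Codeword c = [3, 6, 0, 5, 6] ∈ F_7^5.


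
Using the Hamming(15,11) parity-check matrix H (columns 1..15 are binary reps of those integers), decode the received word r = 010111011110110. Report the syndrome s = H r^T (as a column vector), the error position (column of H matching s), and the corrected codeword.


s = (0, 1, 1, 0)^T, error position = 6, corrected codeword c = 010110011110110

Compute s = H r^T mod 2 one row at a time:
  s_1 = 1 + 1 + 1 + 1 + 0 + 1 + 1 + 0 = 6 ≡ 0 (mod 2).
  s_2 = 1 + 1 + 1 + 0 + 0 + 1 + 1 + 0 = 5 ≡ 1 (mod 2).
  s_3 = 1 + 0 + 1 + 0 + 1 + 1 + 1 + 0 = 5 ≡ 1 (mod 2).
  s_4 = 0 + 0 + 1 + 0 + 1 + 1 + 1 + 0 = 4 ≡ 0 (mod 2).
s = (0, 1, 1, 0)^T — this equals column 6 of H (binary 0110), so error is at position 6.
Correct: flip bit 6 of r = 010111011110110 to get c = 010110011110110.


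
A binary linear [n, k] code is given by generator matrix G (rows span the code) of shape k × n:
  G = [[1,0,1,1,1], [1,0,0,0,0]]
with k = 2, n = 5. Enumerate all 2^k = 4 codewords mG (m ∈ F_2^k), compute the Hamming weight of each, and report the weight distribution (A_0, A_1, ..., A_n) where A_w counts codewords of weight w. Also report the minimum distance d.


Weight distribution: A_0 = 1, A_1 = 1, A_3 = 1, A_4 = 1. Minimum distance d = 1.

Enumerate all 2^2 = 4 messages m ∈ F_2^2.
For each, compute codeword c = mG in F_2^5, then tally its weight.
  m = 00 → c = 00000, weight = 0.
  m = 10 → c = 10111, weight = 4.
  m = 01 → c = 10000, weight = 1.
  m = 11 → c = 00111, weight = 3.
Tally weights:
  weight 0: 1 codewords.
  weight 1: 1 codewords.
  weight 3: 1 codewords.
  weight 4: 1 codewords.
Minimum distance d = smallest w > 0 with A_w > 0 = 1.
Sanity: Σ A_w = 4 = 2^2 = 4 ✓.


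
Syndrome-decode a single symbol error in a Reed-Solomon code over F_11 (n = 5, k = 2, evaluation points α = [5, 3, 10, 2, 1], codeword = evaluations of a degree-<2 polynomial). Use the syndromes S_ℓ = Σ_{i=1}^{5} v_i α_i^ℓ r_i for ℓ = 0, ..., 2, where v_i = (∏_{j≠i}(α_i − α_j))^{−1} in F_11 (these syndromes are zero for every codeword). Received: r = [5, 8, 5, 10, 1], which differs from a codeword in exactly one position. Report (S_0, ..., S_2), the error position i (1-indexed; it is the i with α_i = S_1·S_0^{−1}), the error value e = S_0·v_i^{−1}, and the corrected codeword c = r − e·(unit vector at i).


S = (1, 5, 3), error at position 1, error magnitude e = 1, c = [4, 8, 5, 10, 1].

Step 1: column multipliers v_i = (∏_{j≠i}(α_i − α_j))^{−1} mod 11.
  i = 1 (α = 5): (5−3)(5−10)(5−2)(5−1) = 2·(−5)·3·4 = −120 ≡ 1, so v_1 = 1^{−1} = 1 (mod 11).
  i = 2 (α = 3): (3−5)(3−10)(3−2)(3−1) = (−2)·(−7)·1·2 = 28 ≡ 6, so v_2 = 6^{−1} = 2 (mod 11).
  i = 3 (α = 10): (10−5)(10−3)(10−2)(10−1) = 5·7·8·9 = 2520 ≡ 1, so v_3 = 1^{−1} = 1 (mod 11).
  i = 4 (α = 2): (2−5)(2−3)(2−10)(2−1) = (−3)·(−1)·(−8)·1 = −24 ≡ 9, so v_4 = 9^{−1} = 5 (mod 11).
  i = 5 (α = 1): (1−5)(1−3)(1−10)(1−2) = (−4)·(−2)·(−9)·(−1) = 72 ≡ 6, so v_5 = 6^{−1} = 2 (mod 11).
  v = [1, 2, 1, 5, 2].
Step 2: syndromes of r = [5, 8, 5, 10, 1] (all sums mod 11).
  S_0 = Σ v_i r_i = 1·5 + 2·8 + 1·5 + 5·10 + 2·1 = 78 ≡ 1.
  S_1 = Σ v_i α_i r_i = 1·5·5 + 2·3·8 + 1·10·5 + 5·2·10 + 2·1·1 = 225 ≡ 5.
  α_i^2 mod 11 = [3, 9, 1, 4, 1].
  S_2 = Σ v_i α_i^2 r_i = 1·3·5 + 2·9·8 + 1·1·5 + 5·4·10 + 2·1·1 = 366 ≡ 3.
  S = (1, 5, 3) ≠ 0, so r is not a codeword (an error is present).
Step 3: locate the error. For a single error e at position i, S_ℓ = v_i·e·α_i^ℓ, so α_err = S_1/S_0.
  S_0^{−1} = 1^{−1} = 1 (mod 11), so α_err = 5·1 = 5 ≡ 5 = α_1. Error position i = 1.
  Consistency check: S_2/S_1 = 3·9 = 27 ≡ 5 = α_err ✓ (single-error assumption holds).
Step 4: error magnitude e = S_0/v_1 = S_0·∏_{j≠1}(α_1 − α_j) = 1·1 = 1 ≡ 1 (mod 11).
Step 5: correct position 1: c_1 = r_1 − e = 5 − 1 ≡ 4 (mod 11). Hence c = [4, 8, 5, 10, 1].
  Check: interpolating c through the α_i gives m(x) = 3 + 9·x (degree < 2) with m(α_i) = c_i for every i, so c is indeed a codeword.


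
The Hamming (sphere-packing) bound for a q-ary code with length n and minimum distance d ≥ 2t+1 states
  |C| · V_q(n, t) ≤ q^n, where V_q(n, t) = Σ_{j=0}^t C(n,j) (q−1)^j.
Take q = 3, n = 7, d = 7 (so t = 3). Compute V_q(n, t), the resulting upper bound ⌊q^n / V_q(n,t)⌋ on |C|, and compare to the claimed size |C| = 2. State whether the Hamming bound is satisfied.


V_q(n, t) = 379, q^n = 2187, Hamming bound = 5, |C| = 2 ≤ bound (satisfied).

Step 1: Compute V_q(n, t) = Σ_{j=0}^3 C(n, j) (q−1)^j.
  j = 0: C(7,0)·(2)^0 = 1·1 = 1.
  j = 1: C(7,1)·(2)^1 = 7·2 = 14.
  j = 2: C(7,2)·(2)^2 = 21·4 = 84.
  j = 3: C(7,3)·(2)^3 = 35·8 = 280.
  V_q(n, t) = 1 + 14 + 84 + 280 = 379.
Step 2: q^n = 3^7 = 2187.
Step 3: Hamming bound ⌊q^n / V_q(n,t)⌋ = ⌊2187/379⌋ = 5.
Step 4: Compare |C| = 2 to 5: satisfied.
The claimed |C| lies below the Hamming bound.


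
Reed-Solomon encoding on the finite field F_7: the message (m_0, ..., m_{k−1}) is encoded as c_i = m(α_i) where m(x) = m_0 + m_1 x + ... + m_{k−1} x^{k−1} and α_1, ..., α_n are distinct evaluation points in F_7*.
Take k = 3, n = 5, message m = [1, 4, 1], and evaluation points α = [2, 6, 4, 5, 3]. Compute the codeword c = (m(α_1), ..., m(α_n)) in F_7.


c = [6, 5, 5, 4, 1]

Message polynomial: m(x) = 1 + 4·x + 1·x^2 (mod 7).
For each evaluation point α_i, compute m(α_i) mod 7:
  α_1 = 2: Horner steps 1 → 6 → 6, so m(2) = 6.
  α_2 = 6: Horner steps 1 → 3 → 5, so m(6) = 5.
  α_3 = 4: Horner steps 1 → 1 → 5, so m(4) = 5.
  α_4 = 5: Horner steps 1 → 2 → 4, so m(5) = 4.
  α_5 = 3: Horner steps 1 → 0 → 1, so m(3) = 1.
Codeword c = [6, 5, 5, 4, 1] ∈ F_7^5.


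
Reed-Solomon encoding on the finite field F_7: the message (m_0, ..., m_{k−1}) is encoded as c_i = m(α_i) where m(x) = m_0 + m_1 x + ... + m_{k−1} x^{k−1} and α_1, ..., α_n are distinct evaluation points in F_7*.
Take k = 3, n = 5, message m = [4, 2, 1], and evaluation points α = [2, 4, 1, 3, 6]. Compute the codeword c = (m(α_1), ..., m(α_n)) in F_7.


c = [5, 0, 0, 5, 3]

Message polynomial: m(x) = 4 + 2·x + 1·x^2 (mod 7).
For each evaluation point α_i, compute m(α_i) mod 7:
  α_1 = 2: Horner steps 1 → 4 → 5, so m(2) = 5.
  α_2 = 4: Horner steps 1 → 6 → 0, so m(4) = 0.
  α_3 = 1: Horner steps 1 → 3 → 0, so m(1) = 0.
  α_4 = 3: Horner steps 1 → 5 → 5, so m(3) = 5.
  α_5 = 6: Horner steps 1 → 1 → 3, so m(6) = 3.
Codeword c = [5, 0, 0, 5, 3] ∈ F_7^5.


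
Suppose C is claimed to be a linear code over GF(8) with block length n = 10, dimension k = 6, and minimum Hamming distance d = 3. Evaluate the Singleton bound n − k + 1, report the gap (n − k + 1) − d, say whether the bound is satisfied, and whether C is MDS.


Singleton RHS = n − k + 1 = 5, slack = 2, bound satisfied, not MDS.

Singleton bound: d ≤ n − k + 1.
Here n = 10, k = 6, so n − k + 1 = 5.
Given d = 3, check d ≤ 5: YES.
Slack = (n − k + 1) − d = 2.
The code is NOT MDS (slack = 2 > 0).
Description: the claimed parameters are [10, 6, 3]_8; such a code would be non-MDS.


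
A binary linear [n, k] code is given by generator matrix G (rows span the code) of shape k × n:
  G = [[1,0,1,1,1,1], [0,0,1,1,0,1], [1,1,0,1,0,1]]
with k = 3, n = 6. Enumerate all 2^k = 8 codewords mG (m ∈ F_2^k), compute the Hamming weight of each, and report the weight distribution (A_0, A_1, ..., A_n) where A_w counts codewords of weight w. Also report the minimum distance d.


Weight distribution: A_0 = 1, A_2 = 1, A_3 = 3, A_4 = 2, A_5 = 1. Minimum distance d = 2.

Enumerate all 2^3 = 8 messages m ∈ F_2^3.
For each, compute codeword c = mG in F_2^6, then tally its weight.
  m = 000 → c = 000000, weight = 0.
  m = 100 → c = 101111, weight = 5.
  m = 010 → c = 001101, weight = 3.
  m = 110 → c = 100010, weight = 2.
  m = 001 → c = 110101, weight = 4.
  m = 101 → c = 011010, weight = 3.
  m = 011 → c = 111000, weight = 3.
  m = 111 → c = 010111, weight = 4.
Tally weights:
  weight 0: 1 codewords.
  weight 2: 1 codewords.
  weight 3: 3 codewords.
  weight 4: 2 codewords.
  weight 5: 1 codewords.
Minimum distance d = smallest w > 0 with A_w > 0 = 2.
Sanity: Σ A_w = 8 = 2^3 = 8 ✓.


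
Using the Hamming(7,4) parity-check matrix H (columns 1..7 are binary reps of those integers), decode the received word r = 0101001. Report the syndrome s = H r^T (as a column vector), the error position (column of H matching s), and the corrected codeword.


s = (0, 0, 1)^T, error position = 1, corrected codeword c = 1101001

Compute s = H r^T mod 2 one row at a time:
  s_1 = 1 + 0 + 0 + 1 = 2 ≡ 0 (mod 2).
  s_2 = 1 + 0 + 0 + 1 = 2 ≡ 0 (mod 2).
  s_3 = 0 + 0 + 0 + 1 = 1 ≡ 1 (mod 2).
s = (0, 0, 1)^T — this equals column 1 of H (binary 001), so error is at position 1.
Correct: flip bit 1 of r = 0101001 to get c = 1101001.


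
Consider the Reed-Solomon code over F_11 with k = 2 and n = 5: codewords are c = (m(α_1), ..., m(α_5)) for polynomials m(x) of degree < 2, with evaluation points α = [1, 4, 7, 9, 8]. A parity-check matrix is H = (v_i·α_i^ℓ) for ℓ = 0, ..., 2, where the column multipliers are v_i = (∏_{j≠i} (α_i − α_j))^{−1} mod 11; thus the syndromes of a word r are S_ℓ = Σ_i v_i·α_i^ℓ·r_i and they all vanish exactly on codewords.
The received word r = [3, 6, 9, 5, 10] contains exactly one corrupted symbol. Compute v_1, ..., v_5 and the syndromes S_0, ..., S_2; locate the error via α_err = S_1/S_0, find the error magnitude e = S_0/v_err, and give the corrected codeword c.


S = (9, 4, 3), error at position 4, error magnitude e = 5, c = [3, 6, 9, 0, 10].

Step 1: column multipliers v_i = (∏_{j≠i}(α_i − α_j))^{−1} mod 11.
  i = 1 (α = 1): (1−4)(1−7)(1−9)(1−8) = (−3)·(−6)·(−8)·(−7) = 1008 ≡ 7, so v_1 = 7^{−1} = 8 (mod 11).
  i = 2 (α = 4): (4−1)(4−7)(4−9)(4−8) = 3·(−3)·(−5)·(−4) = −180 ≡ 7, so v_2 = 7^{−1} = 8 (mod 11).
  i = 3 (α = 7): (7−1)(7−4)(7−9)(7−8) = 6·3·(−2)·(−1) = 36 ≡ 3, so v_3 = 3^{−1} = 4 (mod 11).
  i = 4 (α = 9): (9−1)(9−4)(9−7)(9−8) = 8·5·2·1 = 80 ≡ 3, so v_4 = 3^{−1} = 4 (mod 11).
  i = 5 (α = 8): (8−1)(8−4)(8−7)(8−9) = 7·4·1·(−1) = −28 ≡ 5, so v_5 = 5^{−1} = 9 (mod 11).
  v = [8, 8, 4, 4, 9].
Step 2: syndromes of r = [3, 6, 9, 5, 10] (all sums mod 11).
  S_0 = Σ v_i r_i = 8·3 + 8·6 + 4·9 + 4·5 + 9·10 = 218 ≡ 9.
  S_1 = Σ v_i α_i r_i = 8·1·3 + 8·4·6 + 4·7·9 + 4·9·5 + 9·8·10 = 1368 ≡ 4.
  α_i^2 mod 11 = [1, 5, 5, 4, 9].
  S_2 = Σ v_i α_i^2 r_i = 8·1·3 + 8·5·6 + 4·5·9 + 4·4·5 + 9·9·10 = 1334 ≡ 3.
  S = (9, 4, 3) ≠ 0, so r is not a codeword (an error is present).
Step 3: locate the error. For a single error e at position i, S_ℓ = v_i·e·α_i^ℓ, so α_err = S_1/S_0.
  S_0^{−1} = 9^{−1} = 5 (mod 11), so α_err = 4·5 = 20 ≡ 9 = α_4. Error position i = 4.
  Consistency check: S_2/S_1 = 3·3 = 9 ≡ 9 = α_err ✓ (single-error assumption holds).
Step 4: error magnitude e = S_0/v_4 = S_0·∏_{j≠4}(α_4 − α_j) = 9·3 = 27 ≡ 5 (mod 11).
Step 5: correct position 4: c_4 = r_4 − e = 5 − 5 ≡ 0 (mod 11). Hence c = [3, 6, 9, 0, 10].
  Check: interpolating c through the α_i gives m(x) = 2 + 1·x (degree < 2) with m(α_i) = c_i for every i, so c is indeed a codeword.


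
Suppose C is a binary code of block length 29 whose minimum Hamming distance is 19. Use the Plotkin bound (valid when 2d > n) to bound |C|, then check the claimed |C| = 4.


Plotkin bound M ≤ 4; given |C| = 4 ≤ bound (satisfied).

Check applicability: 2d = 38, n = 29.
2d − n = 9 > 0, so Plotkin applies.
Compute d/(2d−n) = 19/9 ≈ 2.1111.
⌊d/(2d−n)⌋ = 2.
Plotkin bound: M ≤ 2·2 = 4.
Given |C| = 4, check: satisfied.
This |C| is at the Plotkin bound.


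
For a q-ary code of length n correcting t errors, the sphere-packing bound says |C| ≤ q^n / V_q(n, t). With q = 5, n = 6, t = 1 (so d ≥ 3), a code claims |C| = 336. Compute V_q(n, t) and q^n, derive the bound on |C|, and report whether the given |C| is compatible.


V_q(n, t) = 25, q^n = 15625, Hamming bound = 625, |C| = 336 ≤ bound (satisfied).

Step 1: Compute V_q(n, t) = Σ_{j=0}^1 C(n, j) (q−1)^j.
  j = 0: C(6,0)·(4)^0 = 1·1 = 1.
  j = 1: C(6,1)·(4)^1 = 6·4 = 24.
  V_q(n, t) = 1 + 24 = 25.
Step 2: q^n = 5^6 = 15625.
Step 3: Hamming bound ⌊q^n / V_q(n,t)⌋ = ⌊15625/25⌋ = 625.
Step 4: Compare |C| = 336 to 625: satisfied.
The claimed |C| lies below the Hamming bound.


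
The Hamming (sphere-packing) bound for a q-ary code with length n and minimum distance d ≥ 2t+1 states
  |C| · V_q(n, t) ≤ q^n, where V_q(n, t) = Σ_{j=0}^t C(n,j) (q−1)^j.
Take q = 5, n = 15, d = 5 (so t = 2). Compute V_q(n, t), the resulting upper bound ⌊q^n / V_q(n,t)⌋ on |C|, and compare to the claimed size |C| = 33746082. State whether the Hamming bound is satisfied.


V_q(n, t) = 1741, q^n = 30517578125, Hamming bound = 17528764, |C| = 33746082 > bound (violated).

Step 1: Compute V_q(n, t) = Σ_{j=0}^2 C(n, j) (q−1)^j.
  j = 0: C(15,0)·(4)^0 = 1·1 = 1.
  j = 1: C(15,1)·(4)^1 = 15·4 = 60.
  j = 2: C(15,2)·(4)^2 = 105·16 = 1680.
  V_q(n, t) = 1 + 60 + 1680 = 1741.
Step 2: q^n = 5^15 = 30517578125.
Step 3: Hamming bound ⌊q^n / V_q(n,t)⌋ = ⌊30517578125/1741⌋ = 17528764.
Step 4: Compare |C| = 33746082 to 17528764: violated.
The claimed |C| lies above the Hamming bound, so no 5-ary code of length 15 with d ≥ 5 can have 33746082 codewords.


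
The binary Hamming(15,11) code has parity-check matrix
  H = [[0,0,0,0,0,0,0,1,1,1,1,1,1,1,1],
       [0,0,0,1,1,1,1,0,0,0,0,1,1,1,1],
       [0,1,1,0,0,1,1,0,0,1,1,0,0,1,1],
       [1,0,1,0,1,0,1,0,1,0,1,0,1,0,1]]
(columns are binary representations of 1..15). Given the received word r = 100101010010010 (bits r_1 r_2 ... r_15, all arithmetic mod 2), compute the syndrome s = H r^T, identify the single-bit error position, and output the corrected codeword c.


s = (1, 1, 1, 0)^T, error position = 14, corrected codeword c = 100101010010000

Compute s = H r^T mod 2 one row at a time:
  s_1 = 1 + 0 + 0 + 1 + 0 + 0 + 1 + 0 = 3 ≡ 1 (mod 2).
  s_2 = 1 + 0 + 1 + 0 + 0 + 0 + 1 + 0 = 3 ≡ 1 (mod 2).
  s_3 = 0 + 0 + 1 + 0 + 0 + 1 + 1 + 0 = 3 ≡ 1 (mod 2).
  s_4 = 1 + 0 + 0 + 0 + 0 + 1 + 0 + 0 = 2 ≡ 0 (mod 2).
s = (1, 1, 1, 0)^T — this equals column 14 of H (binary 1110), so error is at position 14.
Correct: flip bit 14 of r = 100101010010010 to get c = 100101010010000.


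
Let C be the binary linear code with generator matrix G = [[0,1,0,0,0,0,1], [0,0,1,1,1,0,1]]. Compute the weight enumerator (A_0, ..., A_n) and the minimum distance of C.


Weight distribution: A_0 = 1, A_2 = 1, A_4 = 2. Minimum distance d = 2.

Enumerate all 2^2 = 4 messages m ∈ F_2^2.
For each, compute codeword c = mG in F_2^7, then tally its weight.
  m = 00 → c = 0000000, weight = 0.
  m = 10 → c = 0100001, weight = 2.
  m = 01 → c = 0011101, weight = 4.
  m = 11 → c = 0111100, weight = 4.
Tally weights:
  weight 0: 1 codewords.
  weight 2: 1 codewords.
  weight 4: 2 codewords.
Minimum distance d = smallest w > 0 with A_w > 0 = 2.
Sanity: Σ A_w = 4 = 2^2 = 4 ✓.


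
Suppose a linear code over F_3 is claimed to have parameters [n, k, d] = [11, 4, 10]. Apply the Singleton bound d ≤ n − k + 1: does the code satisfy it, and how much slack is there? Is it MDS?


Singleton RHS = n − k + 1 = 8, slack = -2, bound violated (no such code; not MDS).

Singleton bound: d ≤ n − k + 1.
Here n = 11, k = 4, so n − k + 1 = 8.
Given d = 10, check d ≤ 8: NO.
Slack = (n − k + 1) − d = -2.
The slack is negative: d = 10 exceeds n − k + 1 = 8 by 2, so the Singleton bound is violated and no linear [11, 4, 10]_3 code can exist. In particular it is not MDS (MDS requires d = n − k + 1 exactly).
Description: the claimed parameters are [11, 4, 10]_3; such a code would be impossible (violates the Singleton bound).


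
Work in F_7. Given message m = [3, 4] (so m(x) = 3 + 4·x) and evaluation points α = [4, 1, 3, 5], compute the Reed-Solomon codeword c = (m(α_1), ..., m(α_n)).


c = [5, 0, 1, 2]

Message polynomial: m(x) = 3 + 4·x (mod 7).
For each evaluation point α_i, compute m(α_i) mod 7:
  α_1 = 4: Horner steps 4 → 5, so m(4) = 5.
  α_2 = 1: Horner steps 4 → 0, so m(1) = 0.
  α_3 = 3: Horner steps 4 → 1, so m(3) = 1.
  α_4 = 5: Horner steps 4 → 2, so m(5) = 2.
Codeword c = [5, 0, 1, 2] ∈ F_7^4.


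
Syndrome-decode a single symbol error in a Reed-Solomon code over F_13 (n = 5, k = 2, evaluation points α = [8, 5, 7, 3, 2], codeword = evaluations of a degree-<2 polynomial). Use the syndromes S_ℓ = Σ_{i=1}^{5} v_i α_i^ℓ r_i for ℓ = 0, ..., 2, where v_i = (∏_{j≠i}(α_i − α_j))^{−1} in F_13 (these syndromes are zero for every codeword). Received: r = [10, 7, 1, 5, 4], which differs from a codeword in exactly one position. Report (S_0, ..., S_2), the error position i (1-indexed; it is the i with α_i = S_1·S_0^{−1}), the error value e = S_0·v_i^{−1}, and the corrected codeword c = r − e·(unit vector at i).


S = (8, 4, 2), error at position 3, error magnitude e = 5, c = [10, 7, 9, 5, 4].

Step 1: column multipliers v_i = (∏_{j≠i}(α_i − α_j))^{−1} mod 13.
  i = 1 (α = 8): (8−5)(8−7)(8−3)(8−2) = 3·1·5·6 = 90 ≡ 12, so v_1 = 12^{−1} = 12 (mod 13).
  i = 2 (α = 5): (5−8)(5−7)(5−3)(5−2) = (−3)·(−2)·2·3 = 36 ≡ 10, so v_2 = 10^{−1} = 4 (mod 13).
  i = 3 (α = 7): (7−8)(7−5)(7−3)(7−2) = (−1)·2·4·5 = −40 ≡ 12, so v_3 = 12^{−1} = 12 (mod 13).
  i = 4 (α = 3): (3−8)(3−5)(3−7)(3−2) = (−5)·(−2)·(−4)·1 = −40 ≡ 12, so v_4 = 12^{−1} = 12 (mod 13).
  i = 5 (α = 2): (2−8)(2−5)(2−7)(2−3) = (−6)·(−3)·(−5)·(−1) = 90 ≡ 12, so v_5 = 12^{−1} = 12 (mod 13).
  v = [12, 4, 12, 12, 12].
Step 2: syndromes of r = [10, 7, 1, 5, 4] (all sums mod 13).
  S_0 = Σ v_i r_i = 12·10 + 4·7 + 12·1 + 12·5 + 12·4 = 268 ≡ 8.
  S_1 = Σ v_i α_i r_i = 12·8·10 + 4·5·7 + 12·7·1 + 12·3·5 + 12·2·4 = 1460 ≡ 4.
  α_i^2 mod 13 = [12, 12, 10, 9, 4].
  S_2 = Σ v_i α_i^2 r_i = 12·12·10 + 4·12·7 + 12·10·1 + 12·9·5 + 12·4·4 = 2628 ≡ 2.
  S = (8, 4, 2) ≠ 0, so r is not a codeword (an error is present).
Step 3: locate the error. For a single error e at position i, S_ℓ = v_i·e·α_i^ℓ, so α_err = S_1/S_0.
  S_0^{−1} = 8^{−1} = 5 (mod 13), so α_err = 4·5 = 20 ≡ 7 = α_3. Error position i = 3.
  Consistency check: S_2/S_1 = 2·10 = 20 ≡ 7 = α_err ✓ (single-error assumption holds).
Step 4: error magnitude e = S_0/v_3 = S_0·∏_{j≠3}(α_3 − α_j) = 8·12 = 96 ≡ 5 (mod 13).
Step 5: correct position 3: c_3 = r_3 − e = 1 − 5 ≡ 9 (mod 13). Hence c = [10, 7, 9, 5, 4].
  Check: interpolating c through the α_i gives m(x) = 2 + 1·x (degree < 2) with m(α_i) = c_i for every i, so c is indeed a codeword.


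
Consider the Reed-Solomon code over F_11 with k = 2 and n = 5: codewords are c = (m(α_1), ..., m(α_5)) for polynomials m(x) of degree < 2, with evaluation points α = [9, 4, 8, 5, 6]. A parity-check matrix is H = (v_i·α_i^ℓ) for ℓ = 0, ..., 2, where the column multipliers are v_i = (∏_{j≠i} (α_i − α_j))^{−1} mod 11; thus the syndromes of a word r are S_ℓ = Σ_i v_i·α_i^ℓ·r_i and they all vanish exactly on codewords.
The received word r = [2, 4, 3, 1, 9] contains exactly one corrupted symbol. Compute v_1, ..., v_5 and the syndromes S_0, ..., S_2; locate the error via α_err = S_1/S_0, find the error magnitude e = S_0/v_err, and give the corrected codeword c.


S = (7, 8, 6), error at position 1, error magnitude e = 2, c = [0, 4, 3, 1, 9].

Step 1: column multipliers v_i = (∏_{j≠i}(α_i − α_j))^{−1} mod 11.
  i = 1 (α = 9): (9−4)(9−8)(9−5)(9−6) = 5·1·4·3 = 60 ≡ 5, so v_1 = 5^{−1} = 9 (mod 11).
  i = 2 (α = 4): (4−9)(4−8)(4−5)(4−6) = (−5)·(−4)·(−1)·(−2) = 40 ≡ 7, so v_2 = 7^{−1} = 8 (mod 11).
  i = 3 (α = 8): (8−9)(8−4)(8−5)(8−6) = (−1)·4·3·2 = −24 ≡ 9, so v_3 = 9^{−1} = 5 (mod 11).
  i = 4 (α = 5): (5−9)(5−4)(5−8)(5−6) = (−4)·1·(−3)·(−1) = −12 ≡ 10, so v_4 = 10^{−1} = 10 (mod 11).
  i = 5 (α = 6): (6−9)(6−4)(6−8)(6−5) = (−3)·2·(−2)·1 = 12 ≡ 1, so v_5 = 1^{−1} = 1 (mod 11).
  v = [9, 8, 5, 10, 1].
Step 2: syndromes of r = [2, 4, 3, 1, 9] (all sums mod 11).
  S_0 = Σ v_i r_i = 9·2 + 8·4 + 5·3 + 10·1 + 1·9 = 84 ≡ 7.
  S_1 = Σ v_i α_i r_i = 9·9·2 + 8·4·4 + 5·8·3 + 10·5·1 + 1·6·9 = 514 ≡ 8.
  α_i^2 mod 11 = [4, 5, 9, 3, 3].
  S_2 = Σ v_i α_i^2 r_i = 9·4·2 + 8·5·4 + 5·9·3 + 10·3·1 + 1·3·9 = 424 ≡ 6.
  S = (7, 8, 6) ≠ 0, so r is not a codeword (an error is present).
Step 3: locate the error. For a single error e at position i, S_ℓ = v_i·e·α_i^ℓ, so α_err = S_1/S_0.
  S_0^{−1} = 7^{−1} = 8 (mod 11), so α_err = 8·8 = 64 ≡ 9 = α_1. Error position i = 1.
  Consistency check: S_2/S_1 = 6·7 = 42 ≡ 9 = α_err ✓ (single-error assumption holds).
Step 4: error magnitude e = S_0/v_1 = S_0·∏_{j≠1}(α_1 − α_j) = 7·5 = 35 ≡ 2 (mod 11).
Step 5: correct position 1: c_1 = r_1 − e = 2 − 2 ≡ 0 (mod 11). Hence c = [0, 4, 3, 1, 9].
  Check: interpolating c through the α_i gives m(x) = 5 + 8·x (degree < 2) with m(α_i) = c_i for every i, so c is indeed a codeword.


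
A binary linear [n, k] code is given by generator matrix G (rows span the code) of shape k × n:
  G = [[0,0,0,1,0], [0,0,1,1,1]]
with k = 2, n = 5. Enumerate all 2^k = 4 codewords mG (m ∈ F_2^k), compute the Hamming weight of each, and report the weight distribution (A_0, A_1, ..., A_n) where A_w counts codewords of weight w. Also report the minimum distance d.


Weight distribution: A_0 = 1, A_1 = 1, A_2 = 1, A_3 = 1. Minimum distance d = 1.

Enumerate all 2^2 = 4 messages m ∈ F_2^2.
For each, compute codeword c = mG in F_2^5, then tally its weight.
  m = 00 → c = 00000, weight = 0.
  m = 10 → c = 00010, weight = 1.
  m = 01 → c = 00111, weight = 3.
  m = 11 → c = 00101, weight = 2.
Tally weights:
  weight 0: 1 codewords.
  weight 1: 1 codewords.
  weight 2: 1 codewords.
  weight 3: 1 codewords.
Minimum distance d = smallest w > 0 with A_w > 0 = 1.
Sanity: Σ A_w = 4 = 2^2 = 4 ✓.


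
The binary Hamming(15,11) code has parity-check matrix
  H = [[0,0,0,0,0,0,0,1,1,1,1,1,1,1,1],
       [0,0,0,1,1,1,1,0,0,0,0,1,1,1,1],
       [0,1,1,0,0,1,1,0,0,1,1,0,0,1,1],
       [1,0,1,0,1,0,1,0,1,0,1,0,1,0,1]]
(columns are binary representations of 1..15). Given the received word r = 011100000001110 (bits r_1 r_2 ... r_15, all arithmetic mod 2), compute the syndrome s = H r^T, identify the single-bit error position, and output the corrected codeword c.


s = (1, 0, 1, 0)^T, error position = 10, corrected codeword c = 011100000101110

Compute s = H r^T mod 2 one row at a time:
  s_1 = 0 + 0 + 0 + 0 + 1 + 1 + 1 + 0 = 3 ≡ 1 (mod 2).
  s_2 = 1 + 0 + 0 + 0 + 1 + 1 + 1 + 0 = 4 ≡ 0 (mod 2).
  s_3 = 1 + 1 + 0 + 0 + 0 + 0 + 1 + 0 = 3 ≡ 1 (mod 2).
  s_4 = 0 + 1 + 0 + 0 + 0 + 0 + 1 + 0 = 2 ≡ 0 (mod 2).
s = (1, 0, 1, 0)^T — this equals column 10 of H (binary 1010), so error is at position 10.
Correct: flip bit 10 of r = 011100000001110 to get c = 011100000101110.


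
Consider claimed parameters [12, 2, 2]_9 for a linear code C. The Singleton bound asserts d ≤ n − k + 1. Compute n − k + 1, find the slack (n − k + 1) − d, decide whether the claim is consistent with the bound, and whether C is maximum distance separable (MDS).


Singleton RHS = n − k + 1 = 11, slack = 9, bound satisfied, not MDS.

Singleton bound: d ≤ n − k + 1.
Here n = 12, k = 2, so n − k + 1 = 11.
Given d = 2, check d ≤ 11: YES.
Slack = (n − k + 1) − d = 9.
The code is NOT MDS (slack = 9 > 0).
Description: the claimed parameters are [12, 2, 2]_9; such a code would be non-MDS.


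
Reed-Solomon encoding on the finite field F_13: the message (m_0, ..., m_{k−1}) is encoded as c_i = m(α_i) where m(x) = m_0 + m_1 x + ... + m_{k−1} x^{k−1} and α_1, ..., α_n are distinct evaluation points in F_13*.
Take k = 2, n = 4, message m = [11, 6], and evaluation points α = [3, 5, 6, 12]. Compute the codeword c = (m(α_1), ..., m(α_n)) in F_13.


c = [3, 2, 8, 5]

Message polynomial: m(x) = 11 + 6·x (mod 13).
For each evaluation point α_i, compute m(α_i) mod 13:
  α_1 = 3: Horner steps 6 → 3, so m(3) = 3.
  α_2 = 5: Horner steps 6 → 2, so m(5) = 2.
  α_3 = 6: Horner steps 6 → 8, so m(6) = 8.
  α_4 = 12: Horner steps 6 → 5, so m(12) = 5.
Codeword c = [3, 2, 8, 5] ∈ F_13^4.


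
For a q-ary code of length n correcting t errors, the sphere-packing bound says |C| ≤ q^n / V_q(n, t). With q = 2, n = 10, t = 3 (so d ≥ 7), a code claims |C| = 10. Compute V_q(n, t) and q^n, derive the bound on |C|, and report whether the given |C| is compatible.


V_q(n, t) = 176, q^n = 1024, Hamming bound = 5, |C| = 10 > bound (violated).

Step 1: Compute V_q(n, t) = Σ_{j=0}^3 C(n, j) (q−1)^j.
  j = 0: C(10,0)·(1)^0 = 1·1 = 1.
  j = 1: C(10,1)·(1)^1 = 10·1 = 10.
  j = 2: C(10,2)·(1)^2 = 45·1 = 45.
  j = 3: C(10,3)·(1)^3 = 120·1 = 120.
  V_q(n, t) = 1 + 10 + 45 + 120 = 176.
Step 2: q^n = 2^10 = 1024.
Step 3: Hamming bound ⌊q^n / V_q(n,t)⌋ = ⌊1024/176⌋ = 5.
Step 4: Compare |C| = 10 to 5: violated.
The claimed |C| lies above the Hamming bound, so no 2-ary code of length 10 with d ≥ 7 can have 10 codewords.


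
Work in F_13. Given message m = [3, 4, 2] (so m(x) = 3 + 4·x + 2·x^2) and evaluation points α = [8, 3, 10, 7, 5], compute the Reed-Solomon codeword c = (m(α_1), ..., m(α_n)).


c = [7, 7, 9, 12, 8]

Message polynomial: m(x) = 3 + 4·x + 2·x^2 (mod 13).
For each evaluation point α_i, compute m(α_i) mod 13:
  α_1 = 8: Horner steps 2 → 7 → 7, so m(8) = 7.
  α_2 = 3: Horner steps 2 → 10 → 7, so m(3) = 7.
  α_3 = 10: Horner steps 2 → 11 → 9, so m(10) = 9.
  α_4 = 7: Horner steps 2 → 5 → 12, so m(7) = 12.
  α_5 = 5: Horner steps 2 → 1 → 8, so m(5) = 8.
Codeword c = [7, 7, 9, 12, 8] ∈ F_13^5.


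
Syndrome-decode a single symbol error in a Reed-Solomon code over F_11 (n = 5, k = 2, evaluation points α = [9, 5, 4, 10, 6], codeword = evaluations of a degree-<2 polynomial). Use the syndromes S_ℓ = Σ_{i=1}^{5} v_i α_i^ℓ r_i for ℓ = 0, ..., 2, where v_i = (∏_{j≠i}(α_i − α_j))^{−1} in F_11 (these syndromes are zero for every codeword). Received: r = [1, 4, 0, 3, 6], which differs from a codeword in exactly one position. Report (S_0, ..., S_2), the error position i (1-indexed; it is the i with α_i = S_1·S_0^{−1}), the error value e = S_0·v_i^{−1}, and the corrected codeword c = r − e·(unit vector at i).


S = (4, 5, 9), error at position 3, error magnitude e = 9, c = [1, 4, 2, 3, 6].

Step 1: column multipliers v_i = (∏_{j≠i}(α_i − α_j))^{−1} mod 11.
  i = 1 (α = 9): (9−5)(9−4)(9−10)(9−6) = 4·5·(−1)·3 = −60 ≡ 6, so v_1 = 6^{−1} = 2 (mod 11).
  i = 2 (α = 5): (5−9)(5−4)(5−10)(5−6) = (−4)·1·(−5)·(−1) = −20 ≡ 2, so v_2 = 2^{−1} = 6 (mod 11).
  i = 3 (α = 4): (4−9)(4−5)(4−10)(4−6) = (−5)·(−1)·(−6)·(−2) = 60 ≡ 5, so v_3 = 5^{−1} = 9 (mod 11).
  i = 4 (α = 10): (10−9)(10−5)(10−4)(10−6) = 1·5·6·4 = 120 ≡ 10, so v_4 = 10^{−1} = 10 (mod 11).
  i = 5 (α = 6): (6−9)(6−5)(6−4)(6−10) = (−3)·1·2·(−4) = 24 ≡ 2, so v_5 = 2^{−1} = 6 (mod 11).
  v = [2, 6, 9, 10, 6].
Step 2: syndromes of r = [1, 4, 0, 3, 6] (all sums mod 11).
  S_0 = Σ v_i r_i = 2·1 + 6·4 + 9·0 + 10·3 + 6·6 = 92 ≡ 4.
  S_1 = Σ v_i α_i r_i = 2·9·1 + 6·5·4 + 9·4·0 + 10·10·3 + 6·6·6 = 654 ≡ 5.
  α_i^2 mod 11 = [4, 3, 5, 1, 3].
  S_2 = Σ v_i α_i^2 r_i = 2·4·1 + 6·3·4 + 9·5·0 + 10·1·3 + 6·3·6 = 218 ≡ 9.
  S = (4, 5, 9) ≠ 0, so r is not a codeword (an error is present).
Step 3: locate the error. For a single error e at position i, S_ℓ = v_i·e·α_i^ℓ, so α_err = S_1/S_0.
  S_0^{−1} = 4^{−1} = 3 (mod 11), so α_err = 5·3 = 15 ≡ 4 = α_3. Error position i = 3.
  Consistency check: S_2/S_1 = 9·9 = 81 ≡ 4 = α_err ✓ (single-error assumption holds).
Step 4: error magnitude e = S_0/v_3 = S_0·∏_{j≠3}(α_3 − α_j) = 4·5 = 20 ≡ 9 (mod 11).
Step 5: correct position 3: c_3 = r_3 − e = 0 − 9 ≡ 2 (mod 11). Hence c = [1, 4, 2, 3, 6].
  Check: interpolating c through the α_i gives m(x) = 5 + 2·x (degree < 2) with m(α_i) = c_i for every i, so c is indeed a codeword.
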